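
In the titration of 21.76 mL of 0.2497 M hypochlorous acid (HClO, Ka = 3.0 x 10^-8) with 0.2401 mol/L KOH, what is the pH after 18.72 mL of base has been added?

8.20

Initial n(HClO) = 0.2497 x 0.02176 = 0.005433 mol.
n(KOH) added = 0.2401 x 0.01872 = 0.004495 mol, converting that many moles of HClO to ClO-.
Remaining n(HClO) = 0.0009388 mol; n(ClO-) = 0.004495 mol.
By Henderson-Hasselbalch, pH = pKa + log([A^-]/[HA]) = 7.52 + log(0.004495/0.0009388) = 7.52 + (+0.68) = 8.20.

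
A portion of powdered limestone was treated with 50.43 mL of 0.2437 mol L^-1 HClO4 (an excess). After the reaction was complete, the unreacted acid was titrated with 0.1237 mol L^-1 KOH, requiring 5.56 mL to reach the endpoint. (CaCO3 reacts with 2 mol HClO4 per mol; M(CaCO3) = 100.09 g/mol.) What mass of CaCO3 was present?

0.581 g

Total n(HClO4) added = 0.2437 x 0.05043 = 0.01229 mol.
n(KOH) used = 0.1237 x 0.005560 = 0.0006878 mol, which equals the excess n(HClO4).
So n(HClO4) consumed by the sample = 0.01229 - 0.0006878 = 0.01160 mol.
n(CaCO3) = 0.01160 / 2 = 0.005801 mol.
mass = 0.005801 mol x 100.09 g/mol = 0.581 g.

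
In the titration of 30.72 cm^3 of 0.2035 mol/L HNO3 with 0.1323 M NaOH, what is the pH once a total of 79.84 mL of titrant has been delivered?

12.59

n(acid) = 0.2035 x 0.03072 = 0.006252 mol; n(NaOH) added = 0.1323 x 0.07984 = 0.01056 mol.
Base is in excess by 0.01056 - 0.006252 = 0.004311 mol in a total volume of 0.1106 L.
[OH^-] = 0.004311/0.1106 = 0.03900 M, so pOH = 1.41 and pH = 14.00 - 1.41 = 12.59.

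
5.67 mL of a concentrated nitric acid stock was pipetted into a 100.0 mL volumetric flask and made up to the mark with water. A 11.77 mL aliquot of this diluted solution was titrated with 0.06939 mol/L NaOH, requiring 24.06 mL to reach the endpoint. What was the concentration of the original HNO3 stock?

n(NaOH) = 0.06939 x 0.02406 = 0.001670 mol.
n(HNO3) in the aliquot = 0.001670 mol.
[diluted HNO3] = 0.001670 / 0.01177 = 0.1418 M.
Dilution factor = 100.0/5.670 = 17.64, so [stock] = 0.1418 x 17.64 = 2.50 M.

2.50 M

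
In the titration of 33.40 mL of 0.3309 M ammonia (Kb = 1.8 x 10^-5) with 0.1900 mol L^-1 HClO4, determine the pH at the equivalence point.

n(NH3) = 0.3309 x 0.03340 = 0.01105 mol; V(HClO4) at equivalence = 0.01105/0.1900 = 0.05817 L.
At equivalence the base is fully converted to NH4+; total volume = 0.09157 L, so [NH4+] = 0.01105/0.09157 = 0.1207 M.
Ka(NH4+) = Kw/Kb = 1.0e-14 / 1.8 x 10^-5 = 5.56e-10.
[H^+] = sqrt(Ka x [NH4+]) = sqrt(5.56e-10 x 0.1207) = 8.19e-6 M.
pH = -log(8.19e-6) = 5.09.

5.09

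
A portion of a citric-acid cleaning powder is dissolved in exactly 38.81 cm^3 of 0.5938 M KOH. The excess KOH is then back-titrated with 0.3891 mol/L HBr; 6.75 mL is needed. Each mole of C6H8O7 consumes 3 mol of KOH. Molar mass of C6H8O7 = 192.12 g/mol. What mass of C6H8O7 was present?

Total n(KOH) added = 0.5938 x 0.03881 = 0.02305 mol.
n(HBr) used = 0.3891 x 0.006750 = 0.002626 mol, which equals the excess n(KOH).
So n(KOH) consumed by the sample = 0.02305 - 0.002626 = 0.02042 mol.
n(C6H8O7) = 0.02042 / 3 = 0.006806 mol.
mass = 0.006806 mol x 192.12 g/mol = 1.31 g.

1.31 g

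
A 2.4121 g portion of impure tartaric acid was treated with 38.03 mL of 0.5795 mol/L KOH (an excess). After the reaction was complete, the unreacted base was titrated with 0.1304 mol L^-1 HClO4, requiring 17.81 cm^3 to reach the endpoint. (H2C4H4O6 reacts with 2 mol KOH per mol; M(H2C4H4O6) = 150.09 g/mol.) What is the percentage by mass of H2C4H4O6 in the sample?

61.3%

Total n(KOH) added = 0.5795 x 0.03803 = 0.02204 mol.
n(HClO4) used = 0.1304 x 0.01781 = 0.002322 mol, which equals the excess n(KOH).
So n(KOH) consumed by the sample = 0.02204 - 0.002322 = 0.01972 mol.
n(H2C4H4O6) = 0.01972 / 2 = 0.009858 mol.
mass H2C4H4O6 = 0.009858 x 150.09 = 1.480 g, so %H2C4H4O6 = 1.480/2.4121 x 100 = 61.3%.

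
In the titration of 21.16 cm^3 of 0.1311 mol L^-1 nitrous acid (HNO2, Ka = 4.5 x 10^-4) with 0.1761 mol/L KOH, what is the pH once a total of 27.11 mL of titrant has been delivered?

12.62

n(acid) = 0.1311 x 0.02116 = 0.002774 mol; n(KOH) added = 0.1761 x 0.02711 = 0.004774 mol.
Base is in excess by 0.004774 - 0.002774 = 0.002000 mol in a total volume of 0.04827 L.
[OH^-] = 0.002000/0.04827 = 0.04143 M, so pOH = 1.38 and pH = 14.00 - 1.38 = 12.62.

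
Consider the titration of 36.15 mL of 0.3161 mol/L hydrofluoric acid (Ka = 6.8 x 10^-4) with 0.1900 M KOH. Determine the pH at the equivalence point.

8.12

n(HF) = 0.3161 x 0.03615 = 0.01143 mol; V(KOH) at equivalence = 0.01143/0.1900 = 0.06014 L.
At equivalence all the acid is converted to F-; total volume = 0.03615 + 0.06014 = 0.09629 L, so [F-] = 0.01143/0.09629 = 0.1187 M.
Kb = Kw/Ka = 1.0e-14 / 6.8 x 10^-4 = 1.47e-11.
[OH^-] = sqrt(Kb x [F-]) = sqrt(1.47e-11 x 0.1187) = 1.32e-6 M.
pOH = 5.88, so pH = 14.00 - 5.88 = 8.12.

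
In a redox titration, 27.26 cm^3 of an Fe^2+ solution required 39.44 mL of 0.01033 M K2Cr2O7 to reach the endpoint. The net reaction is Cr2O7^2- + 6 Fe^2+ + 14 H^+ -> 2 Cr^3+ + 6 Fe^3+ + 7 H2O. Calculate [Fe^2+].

0.0897 M

n(K2Cr2O7) = 0.01033 x 0.03944 = 0.0004074 mol.
From the balanced equation, 1 mol K2Cr2O7 reacts with 6 mol Fe^2+, so n(Fe^2+) = 0.0004074 x 6/1 = 0.002444 mol.
[Fe^2+] = 0.002444 / 0.02726 L = 0.0897 M.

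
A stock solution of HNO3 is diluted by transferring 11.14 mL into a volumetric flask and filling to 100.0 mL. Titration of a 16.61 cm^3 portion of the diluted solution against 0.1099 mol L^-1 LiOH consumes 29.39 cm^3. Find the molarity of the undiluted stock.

n(LiOH) = 0.1099 x 0.02939 = 0.003230 mol.
n(HNO3) in the aliquot = 0.003230 mol.
[diluted HNO3] = 0.003230 / 0.01661 = 0.1945 M.
Dilution factor = 100.0/11.14 = 8.977, so [stock] = 0.1945 x 8.977 = 1.75 M.

1.75 M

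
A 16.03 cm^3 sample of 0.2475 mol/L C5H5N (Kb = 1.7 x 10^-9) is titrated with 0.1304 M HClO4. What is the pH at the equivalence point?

3.15

n(C5H5N) = 0.2475 x 0.01603 = 0.003967 mol; V(HClO4) at equivalence = 0.003967/0.1304 = 0.03043 L.
At equivalence the base is fully converted to C5H5NH+; total volume = 0.04646 L, so [C5H5NH+] = 0.003967/0.04646 = 0.08540 M.
Ka(C5H5NH+) = Kw/Kb = 1.0e-14 / 1.7 x 10^-9 = 5.88e-6.
[H^+] = sqrt(Ka x [C5H5NH+]) = sqrt(5.88e-6 x 0.08540) = 0.000709 M.
pH = -log(0.000709) = 3.15.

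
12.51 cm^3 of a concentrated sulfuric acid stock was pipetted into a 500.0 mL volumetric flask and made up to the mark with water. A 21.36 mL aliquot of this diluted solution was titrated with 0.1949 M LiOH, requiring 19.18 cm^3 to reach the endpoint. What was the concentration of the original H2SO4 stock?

n(LiOH) = 0.1949 x 0.01918 = 0.003738 mol.
n(H2SO4) in the aliquot = 0.003738 x 1/2 = 0.001869 mol.
[diluted H2SO4] = 0.001869 / 0.02136 = 0.08750 M.
Dilution factor = 500.0/12.51 = 39.97, so [stock] = 0.08750 x 39.97 = 3.50 M.

3.50 M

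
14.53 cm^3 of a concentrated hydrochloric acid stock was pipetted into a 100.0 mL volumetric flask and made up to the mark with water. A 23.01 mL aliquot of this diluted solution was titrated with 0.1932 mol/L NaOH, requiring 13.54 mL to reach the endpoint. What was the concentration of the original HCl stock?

n(NaOH) = 0.1932 x 0.01354 = 0.002616 mol.
n(HCl) in the aliquot = 0.002616 mol.
[diluted HCl] = 0.002616 / 0.02301 = 0.1137 M.
Dilution factor = 100.0/14.53 = 6.882, so [stock] = 0.1137 x 6.882 = 0.782 M.

0.782 M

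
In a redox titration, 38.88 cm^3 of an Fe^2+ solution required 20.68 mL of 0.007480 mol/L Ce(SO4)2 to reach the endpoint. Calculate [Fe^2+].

0.00398 M

n(Ce(SO4)2) = 0.007480 x 0.02068 = 0.0001547 mol.
From the balanced equation, 1 mol Ce(SO4)2 reacts with 1 mol Fe^2+, so n(Fe^2+) = 0.0001547 x 1/1 = 0.0001547 mol.
[Fe^2+] = 0.0001547 / 0.03888 L = 0.00398 M.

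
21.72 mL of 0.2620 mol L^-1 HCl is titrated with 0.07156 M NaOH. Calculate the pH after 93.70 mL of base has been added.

11.94

n(acid) = 0.2620 x 0.02172 = 0.005691 mol; n(NaOH) added = 0.07156 x 0.09370 = 0.006705 mol.
Base is in excess by 0.006705 - 0.005691 = 0.001015 mol in a total volume of 0.1154 L.
[OH^-] = 0.001015/0.1154 = 0.008790 M, so pOH = 2.06 and pH = 14.00 - 2.06 = 11.94.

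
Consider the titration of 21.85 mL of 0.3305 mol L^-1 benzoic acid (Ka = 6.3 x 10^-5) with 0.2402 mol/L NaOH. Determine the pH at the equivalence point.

n(C6H5COOH) = 0.3305 x 0.02185 = 0.007221 mol; V(NaOH) at equivalence = 0.007221/0.2402 = 0.03006 L.
At equivalence all the acid is converted to C6H5COO-; total volume = 0.02185 + 0.03006 = 0.05191 L, so [C6H5COO-] = 0.007221/0.05191 = 0.1391 M.
Kb = Kw/Ka = 1.0e-14 / 6.3 x 10^-5 = 1.59e-10.
[OH^-] = sqrt(Kb x [C6H5COO-]) = sqrt(1.59e-10 x 0.1391) = 4.70e-6 M.
pOH = 5.33, so pH = 14.00 - 5.33 = 8.67.

8.67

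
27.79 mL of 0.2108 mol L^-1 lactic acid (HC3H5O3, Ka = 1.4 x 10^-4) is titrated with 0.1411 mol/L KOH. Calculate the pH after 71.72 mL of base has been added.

n(acid) = 0.2108 x 0.02779 = 0.005858 mol; n(KOH) added = 0.1411 x 0.07172 = 0.01012 mol.
Base is in excess by 0.01012 - 0.005858 = 0.004262 mol in a total volume of 0.09951 L.
[OH^-] = 0.004262/0.09951 = 0.04283 M, so pOH = 1.37 and pH = 14.00 - 1.37 = 12.63.

12.63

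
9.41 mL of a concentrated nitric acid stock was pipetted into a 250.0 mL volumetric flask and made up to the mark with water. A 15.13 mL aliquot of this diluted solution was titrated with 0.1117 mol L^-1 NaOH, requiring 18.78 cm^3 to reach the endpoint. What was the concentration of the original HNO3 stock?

3.68 M

n(NaOH) = 0.1117 x 0.01878 = 0.002098 mol.
n(HNO3) in the aliquot = 0.002098 mol.
[diluted HNO3] = 0.002098 / 0.01513 = 0.1386 M.
Dilution factor = 250.0/9.410 = 26.57, so [stock] = 0.1386 x 26.57 = 3.68 M.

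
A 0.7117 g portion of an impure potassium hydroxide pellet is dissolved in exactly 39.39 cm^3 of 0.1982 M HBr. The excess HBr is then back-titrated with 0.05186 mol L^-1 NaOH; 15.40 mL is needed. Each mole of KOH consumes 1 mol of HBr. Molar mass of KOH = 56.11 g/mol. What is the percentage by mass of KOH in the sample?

55.3%

Total n(HBr) added = 0.1982 x 0.03939 = 0.007807 mol.
n(NaOH) used = 0.05186 x 0.01540 = 0.0007986 mol, which equals the excess n(HBr).
So n(HBr) consumed by the sample = 0.007807 - 0.0007986 = 0.007008 mol.
n(KOH) = 0.007008 / 1 = 0.007008 mol.
mass KOH = 0.007008 x 56.11 = 0.3932 g, so %KOH = 0.3932/0.7117 x 100 = 55.3%.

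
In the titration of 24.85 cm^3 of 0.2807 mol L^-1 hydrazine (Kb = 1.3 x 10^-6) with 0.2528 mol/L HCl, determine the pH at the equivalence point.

4.50

n(N2H4) = 0.2807 x 0.02485 = 0.006975 mol; V(HCl) at equivalence = 0.006975/0.2528 = 0.02759 L.
At equivalence the base is fully converted to N2H5+; total volume = 0.05244 L, so [N2H5+] = 0.006975/0.05244 = 0.1330 M.
Ka(N2H5+) = Kw/Kb = 1.0e-14 / 1.3 x 10^-6 = 7.69e-9.
[H^+] = sqrt(Ka x [N2H5+]) = sqrt(7.69e-9 x 0.1330) = 3.20e-5 M.
pH = -log(3.20e-5) = 4.50.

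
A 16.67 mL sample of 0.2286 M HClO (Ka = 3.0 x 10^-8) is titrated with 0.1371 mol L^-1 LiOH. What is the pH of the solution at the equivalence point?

10.23

n(HClO) = 0.2286 x 0.01667 = 0.003811 mol; V(LiOH) at equivalence = 0.003811/0.1371 = 0.02780 L.
At equivalence all the acid is converted to ClO-; total volume = 0.01667 + 0.02780 = 0.04447 L, so [ClO-] = 0.003811/0.04447 = 0.08570 M.
Kb = Kw/Ka = 1.0e-14 / 3.0 x 10^-8 = 3.33e-7.
[OH^-] = sqrt(Kb x [ClO-]) = sqrt(3.33e-7 x 0.08570) = 0.000169 M.
pOH = 3.77, so pH = 14.00 - 3.77 = 10.23.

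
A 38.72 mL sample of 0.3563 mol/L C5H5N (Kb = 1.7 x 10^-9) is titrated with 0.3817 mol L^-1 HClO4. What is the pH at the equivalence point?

2.98

n(C5H5N) = 0.3563 x 0.03872 = 0.01380 mol; V(HClO4) at equivalence = 0.01380/0.3817 = 0.03614 L.
At equivalence the base is fully converted to C5H5NH+; total volume = 0.07486 L, so [C5H5NH+] = 0.01380/0.07486 = 0.1843 M.
Ka(C5H5NH+) = Kw/Kb = 1.0e-14 / 1.7 x 10^-9 = 5.88e-6.
[H^+] = sqrt(Ka x [C5H5NH+]) = sqrt(5.88e-6 x 0.1843) = 0.00104 M.
pH = -log(0.00104) = 2.98.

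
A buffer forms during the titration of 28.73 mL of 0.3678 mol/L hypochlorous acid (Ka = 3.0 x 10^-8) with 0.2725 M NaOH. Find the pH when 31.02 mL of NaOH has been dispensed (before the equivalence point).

Initial n(HClO) = 0.3678 x 0.02873 = 0.01057 mol.
n(NaOH) added = 0.2725 x 0.03102 = 0.008453 mol, converting that many moles of HClO to ClO-.
Remaining n(HClO) = 0.002114 mol; n(ClO-) = 0.008453 mol.
By Henderson-Hasselbalch, pH = pKa + log([A^-]/[HA]) = 7.52 + log(0.008453/0.002114) = 7.52 + (+0.60) = 8.12.

8.12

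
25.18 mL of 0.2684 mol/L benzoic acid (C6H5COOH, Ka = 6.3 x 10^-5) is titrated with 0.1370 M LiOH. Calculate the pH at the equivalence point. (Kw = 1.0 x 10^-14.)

n(C6H5COOH) = 0.2684 x 0.02518 = 0.006758 mol; V(LiOH) at equivalence = 0.006758/0.1370 = 0.04933 L.
At equivalence all the acid is converted to C6H5COO-; total volume = 0.02518 + 0.04933 = 0.07451 L, so [C6H5COO-] = 0.006758/0.07451 = 0.09070 M.
Kb = Kw/Ka = 1.0e-14 / 6.3 x 10^-5 = 1.59e-10.
[OH^-] = sqrt(Kb x [C6H5COO-]) = sqrt(1.59e-10 x 0.09070) = 3.79e-6 M.
pOH = 5.42, so pH = 14.00 - 5.42 = 8.58.

8.58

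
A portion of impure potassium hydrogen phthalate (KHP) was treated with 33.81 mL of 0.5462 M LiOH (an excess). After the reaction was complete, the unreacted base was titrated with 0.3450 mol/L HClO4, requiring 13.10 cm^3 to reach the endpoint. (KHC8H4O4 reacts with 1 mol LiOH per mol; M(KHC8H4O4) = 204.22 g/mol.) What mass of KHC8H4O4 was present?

2.85 g

Total n(LiOH) added = 0.5462 x 0.03381 = 0.01847 mol.
n(HClO4) used = 0.3450 x 0.01310 = 0.004520 mol, which equals the excess n(LiOH).
So n(LiOH) consumed by the sample = 0.01847 - 0.004520 = 0.01395 mol.
n(KHC8H4O4) = 0.01395 / 1 = 0.01395 mol.
mass = 0.01395 mol x 204.22 g/mol = 2.85 g.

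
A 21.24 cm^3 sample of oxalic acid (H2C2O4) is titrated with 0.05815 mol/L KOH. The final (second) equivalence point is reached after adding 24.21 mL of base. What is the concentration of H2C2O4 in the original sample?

0.0331 M

n(KOH) = 0.05815 x 0.02421 = 0.001408 mol.
At the final (second) equivalence point, 2 mol OH^- react per mol H2C2O4, so n(H2C2O4) = 0.001408 / 2 = 0.0007039 mol.
[H2C2O4] = 0.0007039 / 0.02124 L = 0.0331 M.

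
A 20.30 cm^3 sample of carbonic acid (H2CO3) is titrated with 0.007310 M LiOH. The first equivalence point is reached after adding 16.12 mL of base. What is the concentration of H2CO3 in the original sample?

n(LiOH) = 0.007310 x 0.01612 = 0.0001178 mol.
At the first equivalence point, 1 mol OH^- react per mol H2CO3, so n(H2CO3) = 0.0001178 / 1 = 0.0001178 mol.
[H2CO3] = 0.0001178 / 0.02030 L = 0.00580 M.

0.00580 M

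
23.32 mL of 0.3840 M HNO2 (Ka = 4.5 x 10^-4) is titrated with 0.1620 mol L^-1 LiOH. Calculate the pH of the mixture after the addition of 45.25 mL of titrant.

Initial n(HNO2) = 0.3840 x 0.02332 = 0.008955 mol.
n(LiOH) added = 0.1620 x 0.04525 = 0.007331 mol, converting that many moles of HNO2 to NO2-.
Remaining n(HNO2) = 0.001624 mol; n(NO2-) = 0.007331 mol.
By Henderson-Hasselbalch, pH = pKa + log([A^-]/[HA]) = 3.35 + log(0.007331/0.001624) = 3.35 + (+0.65) = 4.00.

4.00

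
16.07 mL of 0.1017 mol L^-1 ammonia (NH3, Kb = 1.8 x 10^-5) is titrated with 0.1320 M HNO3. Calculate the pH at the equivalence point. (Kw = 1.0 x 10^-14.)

5.25

n(NH3) = 0.1017 x 0.01607 = 0.001634 mol; V(HNO3) at equivalence = 0.001634/0.1320 = 0.01238 L.
At equivalence the base is fully converted to NH4+; total volume = 0.02845 L, so [NH4+] = 0.001634/0.02845 = 0.05744 M.
Ka(NH4+) = Kw/Kb = 1.0e-14 / 1.8 x 10^-5 = 5.56e-10.
[H^+] = sqrt(Ka x [NH4+]) = sqrt(5.56e-10 x 0.05744) = 5.65e-6 M.
pH = -log(5.65e-6) = 5.25.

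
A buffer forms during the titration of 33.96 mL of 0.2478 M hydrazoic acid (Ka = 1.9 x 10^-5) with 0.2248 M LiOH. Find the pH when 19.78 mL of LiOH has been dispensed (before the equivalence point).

4.77

Initial n(HN3) = 0.2478 x 0.03396 = 0.008415 mol.
n(LiOH) added = 0.2248 x 0.01978 = 0.004447 mol, converting that many moles of HN3 to N3-.
Remaining n(HN3) = 0.003969 mol; n(N3-) = 0.004447 mol.
By Henderson-Hasselbalch, pH = pKa + log([A^-]/[HA]) = 4.72 + log(0.004447/0.003969) = 4.72 + (+0.05) = 4.77.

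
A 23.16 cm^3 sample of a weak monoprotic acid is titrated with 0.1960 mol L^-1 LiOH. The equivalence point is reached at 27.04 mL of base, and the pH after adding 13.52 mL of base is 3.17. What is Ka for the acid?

13.52 mL is half of the equivalence volume, so this is the half-equivalence point where [HA] = [A^-].
At half-equivalence pH = pKa, so pKa = 3.17.
Ka = 10^(-3.17) = 6.8 x 10^-4.

6.8 x 10^-4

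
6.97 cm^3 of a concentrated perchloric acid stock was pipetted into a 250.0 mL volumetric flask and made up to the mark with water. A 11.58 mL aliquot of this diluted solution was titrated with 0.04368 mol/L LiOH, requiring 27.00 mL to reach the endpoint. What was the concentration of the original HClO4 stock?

n(LiOH) = 0.04368 x 0.02700 = 0.001179 mol.
n(HClO4) in the aliquot = 0.001179 mol.
[diluted HClO4] = 0.001179 / 0.01158 = 0.1018 M.
Dilution factor = 250.0/6.970 = 35.87, so [stock] = 0.1018 x 35.87 = 3.65 M.

3.65 M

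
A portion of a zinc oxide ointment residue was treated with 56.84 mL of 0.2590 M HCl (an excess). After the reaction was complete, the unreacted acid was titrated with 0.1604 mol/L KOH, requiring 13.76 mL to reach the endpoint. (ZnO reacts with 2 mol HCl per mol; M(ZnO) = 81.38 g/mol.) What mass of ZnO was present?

Total n(HCl) added = 0.2590 x 0.05684 = 0.01472 mol.
n(KOH) used = 0.1604 x 0.01376 = 0.002207 mol, which equals the excess n(HCl).
So n(HCl) consumed by the sample = 0.01472 - 0.002207 = 0.01251 mol.
n(ZnO) = 0.01251 / 2 = 0.006257 mol.
mass = 0.006257 mol x 81.38 g/mol = 0.509 g.

0.509 g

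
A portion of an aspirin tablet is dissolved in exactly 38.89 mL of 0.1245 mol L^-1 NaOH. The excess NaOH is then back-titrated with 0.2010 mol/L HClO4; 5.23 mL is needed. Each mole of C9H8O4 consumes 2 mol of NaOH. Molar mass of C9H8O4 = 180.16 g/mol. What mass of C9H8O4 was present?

Total n(NaOH) added = 0.1245 x 0.03889 = 0.004842 mol.
n(HClO4) used = 0.2010 x 0.005230 = 0.001051 mol, which equals the excess n(NaOH).
So n(NaOH) consumed by the sample = 0.004842 - 0.001051 = 0.003791 mol.
n(C9H8O4) = 0.003791 / 2 = 0.001895 mol.
mass = 0.001895 mol x 180.16 g/mol = 0.341 g.

0.341 g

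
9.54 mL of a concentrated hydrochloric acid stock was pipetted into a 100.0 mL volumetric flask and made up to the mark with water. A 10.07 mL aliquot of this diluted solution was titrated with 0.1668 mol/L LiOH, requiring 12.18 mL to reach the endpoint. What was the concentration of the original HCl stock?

n(LiOH) = 0.1668 x 0.01218 = 0.002032 mol.
n(HCl) in the aliquot = 0.002032 mol.
[diluted HCl] = 0.002032 / 0.01007 = 0.2018 M.
Dilution factor = 100.0/9.540 = 10.48, so [stock] = 0.2018 x 10.48 = 2.11 M.

2.11 M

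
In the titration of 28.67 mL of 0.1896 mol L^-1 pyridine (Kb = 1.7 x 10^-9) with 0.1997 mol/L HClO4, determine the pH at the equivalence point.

n(C5H5N) = 0.1896 x 0.02867 = 0.005436 mol; V(HClO4) at equivalence = 0.005436/0.1997 = 0.02722 L.
At equivalence the base is fully converted to C5H5NH+; total volume = 0.05589 L, so [C5H5NH+] = 0.005436/0.05589 = 0.09726 M.
Ka(C5H5NH+) = Kw/Kb = 1.0e-14 / 1.7 x 10^-9 = 5.88e-6.
[H^+] = sqrt(Ka x [C5H5NH+]) = sqrt(5.88e-6 x 0.09726) = 0.000756 M.
pH = -log(0.000756) = 3.12.

3.12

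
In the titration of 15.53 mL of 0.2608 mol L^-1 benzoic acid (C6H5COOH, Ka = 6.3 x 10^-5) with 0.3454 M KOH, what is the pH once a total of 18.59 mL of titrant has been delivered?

12.84

n(acid) = 0.2608 x 0.01553 = 0.004050 mol; n(KOH) added = 0.3454 x 0.01859 = 0.006421 mol.
Base is in excess by 0.006421 - 0.004050 = 0.002371 mol in a total volume of 0.03412 L.
[OH^-] = 0.002371/0.03412 = 0.06948 M, so pOH = 1.16 and pH = 14.00 - 1.16 = 12.84.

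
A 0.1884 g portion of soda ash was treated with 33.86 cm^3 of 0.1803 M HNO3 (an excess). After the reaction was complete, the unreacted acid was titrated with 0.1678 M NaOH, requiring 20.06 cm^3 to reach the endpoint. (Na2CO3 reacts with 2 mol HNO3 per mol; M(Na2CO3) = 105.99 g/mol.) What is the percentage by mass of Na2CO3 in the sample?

Total n(HNO3) added = 0.1803 x 0.03386 = 0.006105 mol.
n(NaOH) used = 0.1678 x 0.02006 = 0.003366 mol, which equals the excess n(HNO3).
So n(HNO3) consumed by the sample = 0.006105 - 0.003366 = 0.002739 mol.
n(Na2CO3) = 0.002739 / 2 = 0.001369 mol.
mass Na2CO3 = 0.001369 x 105.99 = 0.1451 g, so %Na2CO3 = 0.1451/0.1884 x 100 = 77.0%.

77.0%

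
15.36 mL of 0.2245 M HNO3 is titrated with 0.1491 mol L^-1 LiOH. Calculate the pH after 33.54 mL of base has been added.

12.50

n(acid) = 0.2245 x 0.01536 = 0.003448 mol; n(LiOH) added = 0.1491 x 0.03354 = 0.005001 mol.
Base is in excess by 0.005001 - 0.003448 = 0.001552 mol in a total volume of 0.04890 L.
[OH^-] = 0.001552/0.04890 = 0.03175 M, so pOH = 1.50 and pH = 14.00 - 1.50 = 12.50.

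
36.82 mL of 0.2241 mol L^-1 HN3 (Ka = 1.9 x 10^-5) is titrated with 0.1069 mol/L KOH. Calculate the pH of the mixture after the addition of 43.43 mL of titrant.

4.83

Initial n(HN3) = 0.2241 x 0.03682 = 0.008251 mol.
n(KOH) added = 0.1069 x 0.04343 = 0.004643 mol, converting that many moles of HN3 to N3-.
Remaining n(HN3) = 0.003609 mol; n(N3-) = 0.004643 mol.
By Henderson-Hasselbalch, pH = pKa + log([A^-]/[HA]) = 4.72 + log(0.004643/0.003609) = 4.72 + (+0.11) = 4.83.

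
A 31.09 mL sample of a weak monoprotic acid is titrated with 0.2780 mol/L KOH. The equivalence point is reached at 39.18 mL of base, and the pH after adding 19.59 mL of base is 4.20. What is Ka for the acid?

6.3 x 10^-5

19.59 mL is half of the equivalence volume, so this is the half-equivalence point where [HA] = [A^-].
At half-equivalence pH = pKa, so pKa = 4.20.
Ka = 10^(-4.20) = 6.3 x 10^-5.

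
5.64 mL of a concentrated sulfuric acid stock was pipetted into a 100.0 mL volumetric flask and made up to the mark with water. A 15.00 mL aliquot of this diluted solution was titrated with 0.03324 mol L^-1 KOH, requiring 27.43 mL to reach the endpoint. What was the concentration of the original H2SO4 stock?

n(KOH) = 0.03324 x 0.02743 = 0.0009118 mol.
n(H2SO4) in the aliquot = 0.0009118 x 1/2 = 0.0004559 mol.
[diluted H2SO4] = 0.0004559 / 0.01500 = 0.03039 M.
Dilution factor = 100.0/5.640 = 17.73, so [stock] = 0.03039 x 17.73 = 0.539 M.

0.539 M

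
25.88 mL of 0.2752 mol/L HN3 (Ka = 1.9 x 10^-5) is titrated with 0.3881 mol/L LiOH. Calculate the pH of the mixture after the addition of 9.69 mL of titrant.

Initial n(HN3) = 0.2752 x 0.02588 = 0.007122 mol.
n(LiOH) added = 0.3881 x 0.009690 = 0.003761 mol, converting that many moles of HN3 to N3-.
Remaining n(HN3) = 0.003361 mol; n(N3-) = 0.003761 mol.
By Henderson-Hasselbalch, pH = pKa + log([A^-]/[HA]) = 4.72 + log(0.003761/0.003361) = 4.72 + (+0.05) = 4.77.

4.77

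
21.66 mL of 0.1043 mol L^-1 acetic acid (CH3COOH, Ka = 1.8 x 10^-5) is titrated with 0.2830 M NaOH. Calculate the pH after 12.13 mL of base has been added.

12.54

n(acid) = 0.1043 x 0.02166 = 0.002259 mol; n(NaOH) added = 0.2830 x 0.01213 = 0.003433 mol.
Base is in excess by 0.003433 - 0.002259 = 0.001174 mol in a total volume of 0.03379 L.
[OH^-] = 0.001174/0.03379 = 0.03473 M, so pOH = 1.46 and pH = 14.00 - 1.46 = 12.54.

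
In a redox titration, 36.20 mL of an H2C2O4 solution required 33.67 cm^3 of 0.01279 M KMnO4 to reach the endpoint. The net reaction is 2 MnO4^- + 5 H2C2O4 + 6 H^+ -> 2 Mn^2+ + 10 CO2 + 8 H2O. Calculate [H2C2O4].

0.0297 M

n(KMnO4) = 0.01279 x 0.03367 = 0.0004306 mol.
From the balanced equation, 2 mol KMnO4 reacts with 5 mol H2C2O4, so n(H2C2O4) = 0.0004306 x 5/2 = 0.001077 mol.
[H2C2O4] = 0.001077 / 0.03620 L = 0.0297 M.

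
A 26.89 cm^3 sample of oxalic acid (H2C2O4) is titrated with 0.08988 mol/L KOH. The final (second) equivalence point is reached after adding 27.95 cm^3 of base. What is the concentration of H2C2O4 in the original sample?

n(KOH) = 0.08988 x 0.02795 = 0.002512 mol.
At the final (second) equivalence point, 2 mol OH^- react per mol H2C2O4, so n(H2C2O4) = 0.002512 / 2 = 0.001256 mol.
[H2C2O4] = 0.001256 / 0.02689 L = 0.0467 M.

0.0467 M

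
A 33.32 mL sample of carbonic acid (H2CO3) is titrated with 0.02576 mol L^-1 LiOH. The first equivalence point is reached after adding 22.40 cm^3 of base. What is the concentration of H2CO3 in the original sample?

0.0173 M

n(LiOH) = 0.02576 x 0.02240 = 0.0005770 mol.
At the first equivalence point, 1 mol OH^- react per mol H2CO3, so n(H2CO3) = 0.0005770 / 1 = 0.0005770 mol.
[H2CO3] = 0.0005770 / 0.03332 L = 0.0173 M.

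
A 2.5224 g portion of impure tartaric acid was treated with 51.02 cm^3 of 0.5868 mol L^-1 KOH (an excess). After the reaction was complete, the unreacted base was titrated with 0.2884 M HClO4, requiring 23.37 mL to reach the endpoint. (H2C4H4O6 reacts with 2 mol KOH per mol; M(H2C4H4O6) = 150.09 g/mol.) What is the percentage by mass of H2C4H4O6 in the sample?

Total n(KOH) added = 0.5868 x 0.05102 = 0.02994 mol.
n(HClO4) used = 0.2884 x 0.02337 = 0.006740 mol, which equals the excess n(KOH).
So n(KOH) consumed by the sample = 0.02994 - 0.006740 = 0.02320 mol.
n(H2C4H4O6) = 0.02320 / 2 = 0.01160 mol.
mass H2C4H4O6 = 0.01160 x 150.09 = 1.741 g, so %H2C4H4O6 = 1.741/2.5224 x 100 = 69.0%.

69.0%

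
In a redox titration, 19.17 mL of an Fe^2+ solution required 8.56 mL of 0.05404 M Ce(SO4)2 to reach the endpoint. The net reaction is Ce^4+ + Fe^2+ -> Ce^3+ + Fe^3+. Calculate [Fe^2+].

0.0241 M

n(Ce(SO4)2) = 0.05404 x 0.008560 = 0.0004626 mol.
From the balanced equation, 1 mol Ce(SO4)2 reacts with 1 mol Fe^2+, so n(Fe^2+) = 0.0004626 x 1/1 = 0.0004626 mol.
[Fe^2+] = 0.0004626 / 0.01917 L = 0.0241 M.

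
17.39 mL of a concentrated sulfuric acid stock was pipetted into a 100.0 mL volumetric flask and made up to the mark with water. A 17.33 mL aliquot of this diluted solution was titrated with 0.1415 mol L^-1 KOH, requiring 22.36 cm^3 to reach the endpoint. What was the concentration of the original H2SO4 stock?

n(KOH) = 0.1415 x 0.02236 = 0.003164 mol.
n(H2SO4) in the aliquot = 0.003164 x 1/2 = 0.001582 mol.
[diluted H2SO4] = 0.001582 / 0.01733 = 0.09129 M.
Dilution factor = 100.0/17.39 = 5.750, so [stock] = 0.09129 x 5.750 = 0.525 M.

0.525 M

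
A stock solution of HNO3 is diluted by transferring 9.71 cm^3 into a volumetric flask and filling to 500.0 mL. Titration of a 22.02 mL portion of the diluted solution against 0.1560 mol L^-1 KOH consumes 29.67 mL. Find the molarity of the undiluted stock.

n(KOH) = 0.1560 x 0.02967 = 0.004629 mol.
n(HNO3) in the aliquot = 0.004629 mol.
[diluted HNO3] = 0.004629 / 0.02202 = 0.2102 M.
Dilution factor = 500.0/9.710 = 51.49, so [stock] = 0.2102 x 51.49 = 10.8 M.

10.8 M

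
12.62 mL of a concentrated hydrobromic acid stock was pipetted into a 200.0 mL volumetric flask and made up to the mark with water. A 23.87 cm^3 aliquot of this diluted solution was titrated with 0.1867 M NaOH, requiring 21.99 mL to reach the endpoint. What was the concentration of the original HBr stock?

2.73 M

n(NaOH) = 0.1867 x 0.02199 = 0.004106 mol.
n(HBr) in the aliquot = 0.004106 mol.
[diluted HBr] = 0.004106 / 0.02387 = 0.1720 M.
Dilution factor = 200.0/12.62 = 15.85, so [stock] = 0.1720 x 15.85 = 2.73 M.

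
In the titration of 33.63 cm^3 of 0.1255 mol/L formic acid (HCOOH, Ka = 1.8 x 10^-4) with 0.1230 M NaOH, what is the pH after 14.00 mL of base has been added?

Initial n(HCOOH) = 0.1255 x 0.03363 = 0.004221 mol.
n(NaOH) added = 0.1230 x 0.01400 = 0.001722 mol, converting that many moles of HCOOH to HCOO-.
Remaining n(HCOOH) = 0.002499 mol; n(HCOO-) = 0.001722 mol.
By Henderson-Hasselbalch, pH = pKa + log([A^-]/[HA]) = 3.74 + log(0.001722/0.002499) = 3.74 + (-0.16) = 3.58.

3.58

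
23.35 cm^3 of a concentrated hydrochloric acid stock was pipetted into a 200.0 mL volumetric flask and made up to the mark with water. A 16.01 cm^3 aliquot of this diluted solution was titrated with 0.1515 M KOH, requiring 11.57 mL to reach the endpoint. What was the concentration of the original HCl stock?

n(KOH) = 0.1515 x 0.01157 = 0.001753 mol.
n(HCl) in the aliquot = 0.001753 mol.
[diluted HCl] = 0.001753 / 0.01601 = 0.1095 M.
Dilution factor = 200.0/23.35 = 8.565, so [stock] = 0.1095 x 8.565 = 0.938 M.

0.938 M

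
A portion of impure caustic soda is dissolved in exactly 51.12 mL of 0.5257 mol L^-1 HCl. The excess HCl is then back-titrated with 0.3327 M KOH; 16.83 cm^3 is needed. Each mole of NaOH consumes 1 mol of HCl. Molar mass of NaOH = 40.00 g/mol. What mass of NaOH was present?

0.851 g

Total n(HCl) added = 0.5257 x 0.05112 = 0.02687 mol.
n(KOH) used = 0.3327 x 0.01683 = 0.005599 mol, which equals the excess n(HCl).
So n(HCl) consumed by the sample = 0.02687 - 0.005599 = 0.02127 mol.
n(NaOH) = 0.02127 / 1 = 0.02127 mol.
mass = 0.02127 mol x 40.00 g/mol = 0.851 g.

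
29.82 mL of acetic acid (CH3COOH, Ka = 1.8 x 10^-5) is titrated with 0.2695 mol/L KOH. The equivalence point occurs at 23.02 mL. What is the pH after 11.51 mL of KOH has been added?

4.74

11.51 mL is exactly half the equivalence volume (23.02/2), i.e. the half-equivalence point.
There, n(HA) = n(A^-), so pH = pKa = -log(1.8 x 10^-5) = 4.74.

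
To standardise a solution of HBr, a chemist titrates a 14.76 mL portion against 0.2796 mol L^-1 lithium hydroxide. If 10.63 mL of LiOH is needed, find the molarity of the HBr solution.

0.201 M

n(LiOH) delivered = 0.2796 x 0.01063 = 0.002972 mol.
For a 1:1 reaction, n(HBr) = 0.002972 mol.
[HBr] = 0.002972 mol / 0.01476 L = 0.201 M.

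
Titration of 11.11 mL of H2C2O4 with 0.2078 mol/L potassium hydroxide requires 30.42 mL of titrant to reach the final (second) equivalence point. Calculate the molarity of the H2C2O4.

0.284 M

n(KOH) = 0.2078 x 0.03042 = 0.006321 mol.
At the final (second) equivalence point, 2 mol OH^- react per mol H2C2O4, so n(H2C2O4) = 0.006321 / 2 = 0.003161 mol.
[H2C2O4] = 0.003161 / 0.01111 L = 0.284 M.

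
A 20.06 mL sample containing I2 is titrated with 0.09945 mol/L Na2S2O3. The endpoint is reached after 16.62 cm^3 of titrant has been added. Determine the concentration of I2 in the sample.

n(Na2S2O3) = 0.09945 x 0.01662 = 0.001653 mol.
From the balanced equation, 2 mol Na2S2O3 reacts with 1 mol I2, so n(I2) = 0.001653 x 1/2 = 0.0008264 mol.
[I2] = 0.0008264 / 0.02006 L = 0.0412 M.

0.0412 M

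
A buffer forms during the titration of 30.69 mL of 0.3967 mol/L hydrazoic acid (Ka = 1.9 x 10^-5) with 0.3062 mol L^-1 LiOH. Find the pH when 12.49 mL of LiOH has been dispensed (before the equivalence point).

Initial n(HN3) = 0.3967 x 0.03069 = 0.01217 mol.
n(LiOH) added = 0.3062 x 0.01249 = 0.003824 mol, converting that many moles of HN3 to N3-.
Remaining n(HN3) = 0.008350 mol; n(N3-) = 0.003824 mol.
By Henderson-Hasselbalch, pH = pKa + log([A^-]/[HA]) = 4.72 + log(0.003824/0.008350) = 4.72 + (-0.34) = 4.38.

4.38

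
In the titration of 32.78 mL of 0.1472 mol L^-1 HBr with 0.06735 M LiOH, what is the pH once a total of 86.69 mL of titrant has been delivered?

11.93

n(acid) = 0.1472 x 0.03278 = 0.004825 mol; n(LiOH) added = 0.06735 x 0.08669 = 0.005839 mol.
Base is in excess by 0.005839 - 0.004825 = 0.001013 mol in a total volume of 0.1195 L.
[OH^-] = 0.001013/0.1195 = 0.008482 M, so pOH = 2.07 and pH = 14.00 - 2.07 = 11.93.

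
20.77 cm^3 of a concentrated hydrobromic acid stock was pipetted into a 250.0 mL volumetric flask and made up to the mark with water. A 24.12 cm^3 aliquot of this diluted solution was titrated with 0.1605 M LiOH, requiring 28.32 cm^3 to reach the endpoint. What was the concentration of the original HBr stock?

n(LiOH) = 0.1605 x 0.02832 = 0.004545 mol.
n(HBr) in the aliquot = 0.004545 mol.
[diluted HBr] = 0.004545 / 0.02412 = 0.1884 M.
Dilution factor = 250.0/20.77 = 12.04, so [stock] = 0.1884 x 12.04 = 2.27 M.

2.27 M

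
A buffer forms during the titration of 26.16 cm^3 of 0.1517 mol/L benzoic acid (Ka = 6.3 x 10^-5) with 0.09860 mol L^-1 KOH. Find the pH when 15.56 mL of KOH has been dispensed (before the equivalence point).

4.00

Initial n(C6H5COOH) = 0.1517 x 0.02616 = 0.003968 mol.
n(KOH) added = 0.09860 x 0.01556 = 0.001534 mol, converting that many moles of C6H5COOH to C6H5COO-.
Remaining n(C6H5COOH) = 0.002434 mol; n(C6H5COO-) = 0.001534 mol.
By Henderson-Hasselbalch, pH = pKa + log([A^-]/[HA]) = 4.20 + log(0.001534/0.002434) = 4.20 + (-0.20) = 4.00.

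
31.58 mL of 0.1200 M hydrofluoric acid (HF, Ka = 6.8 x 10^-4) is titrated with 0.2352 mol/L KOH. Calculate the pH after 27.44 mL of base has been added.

12.65

n(acid) = 0.1200 x 0.03158 = 0.003790 mol; n(KOH) added = 0.2352 x 0.02744 = 0.006454 mol.
Base is in excess by 0.006454 - 0.003790 = 0.002664 mol in a total volume of 0.05902 L.
[OH^-] = 0.002664/0.05902 = 0.04514 M, so pOH = 1.35 and pH = 14.00 - 1.35 = 12.65.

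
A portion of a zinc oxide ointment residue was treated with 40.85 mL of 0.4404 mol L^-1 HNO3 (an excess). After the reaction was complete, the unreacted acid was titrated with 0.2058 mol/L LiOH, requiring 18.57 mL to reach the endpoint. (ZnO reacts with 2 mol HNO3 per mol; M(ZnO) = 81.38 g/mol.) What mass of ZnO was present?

Total n(HNO3) added = 0.4404 x 0.04085 = 0.01799 mol.
n(LiOH) used = 0.2058 x 0.01857 = 0.003822 mol, which equals the excess n(HNO3).
So n(HNO3) consumed by the sample = 0.01799 - 0.003822 = 0.01417 mol.
n(ZnO) = 0.01417 / 2 = 0.007084 mol.
mass = 0.007084 mol x 81.38 g/mol = 0.577 g.

0.577 g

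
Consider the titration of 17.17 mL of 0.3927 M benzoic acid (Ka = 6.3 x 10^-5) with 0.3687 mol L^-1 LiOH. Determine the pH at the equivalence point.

n(C6H5COOH) = 0.3927 x 0.01717 = 0.006743 mol; V(LiOH) at equivalence = 0.006743/0.3687 = 0.01829 L.
At equivalence all the acid is converted to C6H5COO-; total volume = 0.01717 + 0.01829 = 0.03546 L, so [C6H5COO-] = 0.006743/0.03546 = 0.1902 M.
Kb = Kw/Ka = 1.0e-14 / 6.3 x 10^-5 = 1.59e-10.
[OH^-] = sqrt(Kb x [C6H5COO-]) = sqrt(1.59e-10 x 0.1902) = 5.49e-6 M.
pOH = 5.26, so pH = 14.00 - 5.26 = 8.74.

8.74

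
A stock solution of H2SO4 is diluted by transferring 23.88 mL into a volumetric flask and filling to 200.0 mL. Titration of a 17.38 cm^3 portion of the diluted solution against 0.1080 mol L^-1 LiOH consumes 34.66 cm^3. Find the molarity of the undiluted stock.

0.902 M

n(LiOH) = 0.1080 x 0.03466 = 0.003743 mol.
n(H2SO4) in the aliquot = 0.003743 x 1/2 = 0.001872 mol.
[diluted H2SO4] = 0.001872 / 0.01738 = 0.1077 M.
Dilution factor = 200.0/23.88 = 8.375, so [stock] = 0.1077 x 8.375 = 0.902 M.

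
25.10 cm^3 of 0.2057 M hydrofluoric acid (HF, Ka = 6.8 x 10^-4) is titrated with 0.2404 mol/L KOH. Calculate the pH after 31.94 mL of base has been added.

n(acid) = 0.2057 x 0.02510 = 0.005163 mol; n(KOH) added = 0.2404 x 0.03194 = 0.007678 mol.
Base is in excess by 0.007678 - 0.005163 = 0.002515 mol in a total volume of 0.05704 L.
[OH^-] = 0.002515/0.05704 = 0.04410 M, so pOH = 1.36 and pH = 14.00 - 1.36 = 12.64.

12.64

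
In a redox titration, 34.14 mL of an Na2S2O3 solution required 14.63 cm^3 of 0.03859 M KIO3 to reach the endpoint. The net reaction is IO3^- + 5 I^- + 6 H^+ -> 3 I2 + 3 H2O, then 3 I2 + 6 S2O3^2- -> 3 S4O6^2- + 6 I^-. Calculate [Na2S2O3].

0.0992 M

n(KIO3) = 0.03859 x 0.01463 = 0.0005646 mol.
From the balanced equation, 1 mol KIO3 reacts with 6 mol Na2S2O3, so n(Na2S2O3) = 0.0005646 x 6/1 = 0.003387 mol.
[Na2S2O3] = 0.003387 / 0.03414 L = 0.0992 M.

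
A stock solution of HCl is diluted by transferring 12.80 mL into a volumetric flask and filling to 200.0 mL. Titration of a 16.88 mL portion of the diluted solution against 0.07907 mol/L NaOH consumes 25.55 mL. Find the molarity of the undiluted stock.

n(NaOH) = 0.07907 x 0.02555 = 0.002020 mol.
n(HCl) in the aliquot = 0.002020 mol.
[diluted HCl] = 0.002020 / 0.01688 = 0.1197 M.
Dilution factor = 200.0/12.80 = 15.62, so [stock] = 0.1197 x 15.62 = 1.87 M.

1.87 M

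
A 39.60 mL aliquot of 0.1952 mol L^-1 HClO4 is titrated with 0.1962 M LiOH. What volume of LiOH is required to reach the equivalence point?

39.4 mL

n(HClO4) = 0.1952 mol/L x 0.03960 L = 0.007730 mol.
At equivalence n(LiOH) = n(HClO4) = 0.007730 mol.
V(LiOH) = 0.007730 / 0.1962 = 0.03940 L = 39.4 mL.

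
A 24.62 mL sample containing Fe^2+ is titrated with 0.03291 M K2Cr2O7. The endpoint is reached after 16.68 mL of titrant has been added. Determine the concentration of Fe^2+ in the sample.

n(K2Cr2O7) = 0.03291 x 0.01668 = 0.0005489 mol.
From the balanced equation, 1 mol K2Cr2O7 reacts with 6 mol Fe^2+, so n(Fe^2+) = 0.0005489 x 6/1 = 0.003294 mol.
[Fe^2+] = 0.003294 / 0.02462 L = 0.134 M.

0.134 M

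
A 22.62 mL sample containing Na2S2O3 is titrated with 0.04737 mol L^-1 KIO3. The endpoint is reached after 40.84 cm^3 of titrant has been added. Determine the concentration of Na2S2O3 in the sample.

0.513 M

n(KIO3) = 0.04737 x 0.04084 = 0.001935 mol.
From the balanced equation, 1 mol KIO3 reacts with 6 mol Na2S2O3, so n(Na2S2O3) = 0.001935 x 6/1 = 0.01161 mol.
[Na2S2O3] = 0.01161 / 0.02262 L = 0.513 M.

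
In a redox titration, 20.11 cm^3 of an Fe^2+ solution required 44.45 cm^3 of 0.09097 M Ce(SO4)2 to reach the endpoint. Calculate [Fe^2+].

n(Ce(SO4)2) = 0.09097 x 0.04445 = 0.004044 mol.
From the balanced equation, 1 mol Ce(SO4)2 reacts with 1 mol Fe^2+, so n(Fe^2+) = 0.004044 x 1/1 = 0.004044 mol.
[Fe^2+] = 0.004044 / 0.02011 L = 0.201 M.

0.201 M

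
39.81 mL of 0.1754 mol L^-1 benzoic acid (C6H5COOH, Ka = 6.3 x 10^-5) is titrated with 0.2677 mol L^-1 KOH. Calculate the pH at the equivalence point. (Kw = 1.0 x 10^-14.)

8.61

n(C6H5COOH) = 0.1754 x 0.03981 = 0.006983 mol; V(KOH) at equivalence = 0.006983/0.2677 = 0.02608 L.
At equivalence all the acid is converted to C6H5COO-; total volume = 0.03981 + 0.02608 = 0.06589 L, so [C6H5COO-] = 0.006983/0.06589 = 0.1060 M.
Kb = Kw/Ka = 1.0e-14 / 6.3 x 10^-5 = 1.59e-10.
[OH^-] = sqrt(Kb x [C6H5COO-]) = sqrt(1.59e-10 x 0.1060) = 4.10e-6 M.
pOH = 5.39, so pH = 14.00 - 5.39 = 8.61.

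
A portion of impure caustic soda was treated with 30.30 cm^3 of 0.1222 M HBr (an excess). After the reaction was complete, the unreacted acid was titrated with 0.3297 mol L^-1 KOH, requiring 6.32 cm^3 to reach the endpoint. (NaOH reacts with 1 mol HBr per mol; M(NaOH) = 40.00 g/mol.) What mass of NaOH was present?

0.0648 g

Total n(HBr) added = 0.1222 x 0.03030 = 0.003703 mol.
n(KOH) used = 0.3297 x 0.006320 = 0.002084 mol, which equals the excess n(HBr).
So n(HBr) consumed by the sample = 0.003703 - 0.002084 = 0.001619 mol.
n(NaOH) = 0.001619 / 1 = 0.001619 mol.
mass = 0.001619 mol x 40.00 g/mol = 0.0648 g.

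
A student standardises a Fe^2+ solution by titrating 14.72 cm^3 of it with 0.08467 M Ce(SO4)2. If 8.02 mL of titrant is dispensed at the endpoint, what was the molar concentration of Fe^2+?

n(Ce(SO4)2) = 0.08467 x 0.008020 = 0.0006791 mol.
From the balanced equation, 1 mol Ce(SO4)2 reacts with 1 mol Fe^2+, so n(Fe^2+) = 0.0006791 x 1/1 = 0.0006791 mol.
[Fe^2+] = 0.0006791 / 0.01472 L = 0.0461 M.

0.0461 M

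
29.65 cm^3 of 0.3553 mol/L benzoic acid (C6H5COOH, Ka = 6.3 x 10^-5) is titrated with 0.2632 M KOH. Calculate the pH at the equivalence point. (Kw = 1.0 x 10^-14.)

8.69

n(C6H5COOH) = 0.3553 x 0.02965 = 0.01053 mol; V(KOH) at equivalence = 0.01053/0.2632 = 0.04003 L.
At equivalence all the acid is converted to C6H5COO-; total volume = 0.02965 + 0.04003 = 0.06968 L, so [C6H5COO-] = 0.01053/0.06968 = 0.1512 M.
Kb = Kw/Ka = 1.0e-14 / 6.3 x 10^-5 = 1.59e-10.
[OH^-] = sqrt(Kb x [C6H5COO-]) = sqrt(1.59e-10 x 0.1512) = 4.90e-6 M.
pOH = 5.31, so pH = 14.00 - 5.31 = 8.69.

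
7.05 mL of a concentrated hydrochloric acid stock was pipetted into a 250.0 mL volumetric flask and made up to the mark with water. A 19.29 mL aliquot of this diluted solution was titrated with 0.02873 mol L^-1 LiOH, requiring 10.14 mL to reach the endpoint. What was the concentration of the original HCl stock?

n(LiOH) = 0.02873 x 0.01014 = 0.0002913 mol.
n(HCl) in the aliquot = 0.0002913 mol.
[diluted HCl] = 0.0002913 / 0.01929 = 0.01510 M.
Dilution factor = 250.0/7.050 = 35.46, so [stock] = 0.01510 x 35.46 = 0.536 M.

0.536 M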